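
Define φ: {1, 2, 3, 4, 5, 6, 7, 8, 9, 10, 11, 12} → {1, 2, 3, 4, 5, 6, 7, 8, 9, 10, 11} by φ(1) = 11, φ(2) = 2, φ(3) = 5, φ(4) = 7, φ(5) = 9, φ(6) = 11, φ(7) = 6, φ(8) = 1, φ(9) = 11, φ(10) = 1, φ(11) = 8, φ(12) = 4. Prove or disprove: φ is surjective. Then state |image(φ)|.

9

No element maps to 3, so φ is not surjective.
The image of φ is {1, 2, 4, 5, 6, 7, 8, 9, 11}, which has 9 elements.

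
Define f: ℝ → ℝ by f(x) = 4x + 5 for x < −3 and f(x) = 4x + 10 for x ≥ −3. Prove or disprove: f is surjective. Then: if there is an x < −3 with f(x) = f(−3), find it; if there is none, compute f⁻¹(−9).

-7/2

Both pieces are strictly increasing (slopes 4 and 4), so each is injective on its own interval.
The left piece maps (−∞, −3) onto (−∞, −7); the right piece maps [−3, ∞) onto [−2, ∞).
The union (−∞, −7) ∪ [−2, ∞) omits the interval between −7 and −2; in particular −7 has no preimage. So f is not surjective.
Because the two images are disjoint, no x < −3 has f(x) = f(−3), so we compute f⁻¹(−9): −9 lies in (−∞, −7), so solve 4x + 5 = −9: x = (−9 − 5)/4 = −7/2.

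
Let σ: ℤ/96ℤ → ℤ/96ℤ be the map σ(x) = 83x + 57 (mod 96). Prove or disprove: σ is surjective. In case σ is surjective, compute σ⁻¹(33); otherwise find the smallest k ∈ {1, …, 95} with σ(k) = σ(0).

24

By definition, σ is surjective if every y in the codomain equals σ(x) for some x in the domain.
Since gcd(83, 96) = 1, 83 is invertible modulo 96. Euclid's algorithm: 96 = 1·83 + 13, 83 = 6·13 + 5, 13 = 2·5 + 3, 5 = 1·3 + 2, 3 = 1·2 + 1; back-substituting gives 1 = 59·83 − 51·96, so 83⁻¹ ≡ 59 (mod 96).
For any y ∈ ℤ/96ℤ, x = 59(y − 57) mod 96 satisfies σ(x) = 83·59(y − 57) + 57 ≡ y (since 83·59 ≡ 1 mod 96). So every y has a preimage.
Therefore σ is surjective.
Since σ is surjective, we compute σ⁻¹(33): solve 83x + 57 ≡ 33 (mod 96), i.e. 83x ≡ 72 (mod 96).
Multiplying by 83⁻¹ = 59 gives x ≡ 59·72 = 4248 = 44·96 + 24 ≡ 24 (mod 96).
Check: σ(24) = 83·24 + 57 = 2049 = 21·96 + 33 ≡ 33 (mod 96).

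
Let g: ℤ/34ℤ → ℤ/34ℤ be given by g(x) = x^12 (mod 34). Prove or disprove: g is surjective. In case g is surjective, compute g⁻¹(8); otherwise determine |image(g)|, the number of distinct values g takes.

g(3): Repeated squaring mod 34: 3^1 ≡ 3, 3^2 ≡ 3² = 9, 3^4 ≡ 9² = 81 ≡ 13, 3^8 ≡ 13² = 169 ≡ 33. Since 12 = 8 + 4, 3^12 ≡ 33·13: 33·13 = 429 ≡ 21. So 3^12 ≡ 21 (mod 34).
g(5): Repeated squaring mod 34: 5^1 ≡ 5, 5^2 ≡ 5² = 25, 5^4 ≡ 25² = 625 ≡ 13, 5^8 ≡ 13² = 169 ≡ 33. Since 12 = 8 + 4, 5^12 ≡ 33·13: 33·13 = 429 ≡ 21. So 5^12 ≡ 21 (mod 34).
So g(3) = g(5) = 21 while 3 ≠ 5, hence g is not injective.
A non-injective map from the 34-element set ℤ/34ℤ to itself takes at most 33 distinct values, so it cannot be surjective. Hence g is not surjective.
Since g is not surjective, we determine |image(g)|. Computing x^12 mod 34 for each x (by repeated squaring, reducing mod 34 at every step), the values g(0), g(1), …, g(33) are: 0, 1, 16, 21, 18, 21, 30, 13, 16, 33, 30, 13, 4, 1, 4, 33, 18, 17, 18, 33, 4, 1, 4, 13, 30, 33, 16, 13, 30, 21, 18, 21, 16, 1.
The distinct values are {0, 1, 4, 13, 16, 17, 18, 21, 30, 33}; there are 10 of them.

10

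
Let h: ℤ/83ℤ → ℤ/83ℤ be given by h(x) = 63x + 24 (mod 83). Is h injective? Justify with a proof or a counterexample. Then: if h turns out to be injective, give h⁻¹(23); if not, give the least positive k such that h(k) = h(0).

If h(u) = h(v), then 63u ≡ 63v (mod 83). Because gcd(63, 83) = 1, we may cancel 63 to get u ≡ v (mod 83).
So h is injective.
We now compute 63⁻¹ mod 83 explicitly. Euclid's algorithm: 83 = 1·63 + 20, 63 = 3·20 + 3, 20 = 6·3 + 2, 3 = 1·2 + 1; back-substituting gives 1 = 29·63 − 22·83, so 63⁻¹ ≡ 29 (mod 83).
Since h is injective, we find h⁻¹(23): we need 63x ≡ 23 − 24 ≡ 82 (mod 83). Using 63⁻¹ = 29: x ≡ 29·82 = 2378 = 28·83 + 54, so x = 54.
Check: h(54) = 63·54 + 24 = 3426 = 41·83 + 23 ≡ 23 (mod 83).

54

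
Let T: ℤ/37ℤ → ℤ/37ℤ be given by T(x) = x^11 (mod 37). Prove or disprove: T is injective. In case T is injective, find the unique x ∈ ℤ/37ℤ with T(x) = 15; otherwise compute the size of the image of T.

Since 37 is prime, the nonzero elements of ℤ/37ℤ form a cyclic group of order 36.
As gcd(11, 36) = 1, raising to the 11th power is a bijection on this group: if s^11 ≡ t^11 then (st^{−1})^11 = 1, and the only element of order dividing gcd(11, 36) = 1 is 1, so s = t.
With T(0) = 0 this makes T injective on all of ℤ/37ℤ, hence bijective (finite equal-size domain and codomain). In particular T is injective.
Since T is injective, we find the preimage of 15. The inverse of x ↦ x^11 on (ℤ/37ℤ)^× is x ↦ x^23, because 11·23 = 253 = 7·36 + 1 ≡ 1 (mod 36) and x^{36} = 1 for x ≠ 0 (Fermat). So T⁻¹(15) = 15^23 mod 37.
Repeated squaring mod 37: 15^1 ≡ 15, 15^2 ≡ 15² = 225 ≡ 3, 15^4 ≡ 3² = 9, 15^8 ≡ 9² = 81 ≡ 7, 15^16 ≡ 7² = 49 ≡ 12. Since 23 = 16 + 4 + 2 + 1, 15^23 ≡ 12·9·3·15: 12·9 = 108 ≡ 34, then 34·3 = 102 ≡ 28, then 28·15 = 420 ≡ 13. So 15^23 ≡ 13 (mod 37).
Hence T⁻¹(15) = 13.

13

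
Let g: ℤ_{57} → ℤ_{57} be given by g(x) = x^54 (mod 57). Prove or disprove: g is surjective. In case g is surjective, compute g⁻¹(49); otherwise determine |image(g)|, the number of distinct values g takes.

4

g(1) = 1^54 = 1.
g(2): Repeated squaring mod 57: 2^1 ≡ 2, 2^2 ≡ 2² = 4, 2^4 ≡ 4² = 16, 2^8 ≡ 16² = 256 ≡ 28, 2^16 ≡ 28² = 784 ≡ 43, 2^32 ≡ 43² = 1849 ≡ 25. Since 54 = 32 + 16 + 4 + 2, 2^54 ≡ 25·43·16·4: 25·43 = 1075 ≡ 49, then 49·16 = 784 ≡ 43, then 43·4 = 172 ≡ 1. So 2^54 ≡ 1 (mod 57).
So g(1) = g(2) = 1 while 1 ≠ 2, thus g is not injective.
A non-injective map from the 57-element set ℤ_{57} to itself takes at most 56 distinct values, so it cannot be surjective. So g is not surjective.
Since g is not surjective, we determine |image(g)|. Computing x^54 mod 57 for each x (by repeated squaring, reducing mod 57 at every step), the values g(0), g(1), …, g(56) are: 0, 1, 1, 39, 1, 1, 39, 1, 1, 39, 1, 1, 39, 1, 1, 39, 1, 1, 39, 19, 1, 39, 1, 1, 39, 1, 1, 39, 1, 1, 39, 1, 1, 39, 1, 1, 39, 1, 19, 39, 1, 1, 39, 1, 1, 39, 1, 1, 39, 1, 1, 39, 1, 1, 39, 1, 1.
The distinct values are {0, 1, 19, 39}; there are 4 of them.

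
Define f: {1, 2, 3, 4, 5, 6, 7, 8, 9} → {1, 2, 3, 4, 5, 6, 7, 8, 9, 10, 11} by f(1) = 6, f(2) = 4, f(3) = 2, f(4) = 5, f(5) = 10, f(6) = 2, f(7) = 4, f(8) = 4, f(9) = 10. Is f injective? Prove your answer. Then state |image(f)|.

f(3) = 2 = f(6) with 3 ≠ 6, so f is not injective.
The image of f is {2, 4, 5, 6, 10}, which has 5 elements.

5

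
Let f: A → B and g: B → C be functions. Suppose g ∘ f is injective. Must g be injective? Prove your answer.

not injective

No. Take A = {1}, B = {1, 2}, C = {1, 2}, f(a) = a for each a ∈ A, and g(b) = 1 if b ∈ {1, 2} else g(b) = b.
Then g ∘ f = f is injective (A ⊂ B and f is the inclusion), but g(1) = g(2) = 1 with 1 ≠ 2, so g is not injective.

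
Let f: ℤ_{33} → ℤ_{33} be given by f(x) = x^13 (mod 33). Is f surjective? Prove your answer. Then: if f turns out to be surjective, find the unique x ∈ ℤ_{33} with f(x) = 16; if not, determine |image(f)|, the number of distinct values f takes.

25

Computing x^13 mod 33 for each x (by repeated squaring, reducing mod 33 at every step), the values f(0), f(1), …, f(32) are: 0, 1, 8, 27, 31, 26, 18, 13, 17, 3, 10, 11, 12, 19, 5, 9, 4, 29, 24, 28, 14, 21, 22, 23, 30, 16, 20, 15, 7, 2, 6, 25, 32.
Every element of ℤ_{33} appears exactly once in this list, so f is a bijection, and in particular surjective.
Since f is surjective, we read off the preimage of 16 from the same table: f(25) = 16, so f⁻¹(16) = 25.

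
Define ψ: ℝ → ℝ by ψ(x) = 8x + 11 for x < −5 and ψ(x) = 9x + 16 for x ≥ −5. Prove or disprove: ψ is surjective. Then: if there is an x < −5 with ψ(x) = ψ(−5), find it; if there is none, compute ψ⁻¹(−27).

-43/9

Both pieces are strictly increasing (slopes 8 and 9), so each is injective on its own interval.
The left piece maps (−∞, −5) onto (−∞, −29); the right piece maps [−5, ∞) onto [−29, ∞).
These images together cover ℝ, so ψ is surjective.
Because the two images are disjoint, no x < −5 has ψ(x) = ψ(−5), so we compute ψ⁻¹(−27): −27 lies in [−29, ∞), so solve 9x + 16 = −27: x = (−27 − 16)/9 = −43/9.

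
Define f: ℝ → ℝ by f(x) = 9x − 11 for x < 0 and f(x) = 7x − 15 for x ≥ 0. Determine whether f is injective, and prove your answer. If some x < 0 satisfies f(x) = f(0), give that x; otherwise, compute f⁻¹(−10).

Both pieces are strictly increasing (slopes 9 and 7), so each is injective on its own interval.
The left piece maps (−∞, 0) onto (−∞, −11); the right piece maps [0, ∞) onto [−15, ∞).
These images overlap. In particular f(0) = −15 (right piece), and solving 9x − 11 = −15 on the left piece gives x = −4/9 < 0.
So f(−4/9) = f(0) with −4/9 ≠ 0, and f is not injective. This x = −4/9 is the requested value below 0.

-4/9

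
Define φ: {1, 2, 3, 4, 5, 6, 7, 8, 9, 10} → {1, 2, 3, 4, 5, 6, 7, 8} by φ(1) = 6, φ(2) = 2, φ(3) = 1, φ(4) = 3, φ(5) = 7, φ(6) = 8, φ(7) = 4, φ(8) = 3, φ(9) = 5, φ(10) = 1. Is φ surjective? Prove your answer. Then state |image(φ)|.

8

Every element of the codomain has a preimage: 1 = φ(3), 2 = φ(2), 3 = φ(4), 4 = φ(7), 5 = φ(9), 6 = φ(1), 7 = φ(5), 8 = φ(6).
So φ is surjective.
The image of φ is {1, 2, 3, 4, 5, 6, 7, 8}, which has 8 elements.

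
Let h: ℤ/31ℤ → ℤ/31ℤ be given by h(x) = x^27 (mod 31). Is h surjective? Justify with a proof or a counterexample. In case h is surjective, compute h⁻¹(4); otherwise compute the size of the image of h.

11

h(1) = 1^27 = 1.
h(5): Repeated squaring mod 31: 5^1 ≡ 5, 5^2 ≡ 5² = 25, 5^4 ≡ 25² = 625 ≡ 5, 5^8 ≡ 5² = 25, 5^16 ≡ 25² = 625 ≡ 5. Since 27 = 16 + 8 + 2 + 1, 5^27 ≡ 5·25·25·5: 5·25 = 125 ≡ 1, then 1·25 = 25, then 25·5 = 125 ≡ 1. So 5^27 ≡ 1 (mod 31).
So h(1) = h(5) = 1 while 1 ≠ 5, therefore h is not injective.
A non-injective map from the 31-element set ℤ/31ℤ to itself takes at most 30 distinct values, so it cannot be surjective. Hence h is not surjective.
Since h is not surjective, we determine |image(h)|. Computing x^27 mod 31 for each x (by repeated squaring, reducing mod 31 at every step), the values h(0), h(1), …, h(30) are: 0, 1, 4, 23, 16, 1, 30, 16, 2, 2, 4, 15, 27, 23, 2, 23, 8, 29, 8, 4, 16, 27, 29, 29, 15, 1, 30, 15, 8, 27, 30.
The distinct values are {0, 1, 2, 4, 8, 15, 16, 23, 27, 29, 30}; there are 11 of them.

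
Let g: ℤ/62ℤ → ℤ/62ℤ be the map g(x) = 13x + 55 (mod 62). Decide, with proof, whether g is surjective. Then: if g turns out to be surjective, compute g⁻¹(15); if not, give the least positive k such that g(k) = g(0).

16

By definition, g is surjective if every y in the codomain equals g(x) for some x in the domain.
Since gcd(13, 62) = 1, 13 is invertible modulo 62. Euclid's algorithm: 62 = 4·13 + 10, 13 = 1·10 + 3, 10 = 3·3 + 1; back-substituting gives 1 = 43·13 − 9·62, so 13⁻¹ ≡ 43 (mod 62).
For any y ∈ ℤ/62ℤ, x = 43(y − 55) mod 62 satisfies g(x) = 13·43(y − 55) + 55 ≡ y (since 13·43 ≡ 1 mod 62). So every y has a preimage.
Thus g is surjective.
Since g is surjective, we find g⁻¹(15): we need 13x ≡ 15 − 55 ≡ 22 (mod 62). Using 13⁻¹ = 43: x ≡ 43·22 = 946 = 15·62 + 16, so x = 16.
Check: g(16) = 13·16 + 55 = 263 = 4·62 + 15 ≡ 15 (mod 62).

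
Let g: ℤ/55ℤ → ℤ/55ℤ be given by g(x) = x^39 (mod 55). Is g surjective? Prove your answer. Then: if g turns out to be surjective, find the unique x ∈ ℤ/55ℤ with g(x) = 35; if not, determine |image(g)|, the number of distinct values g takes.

Computing x^39 mod 55 for each x (by repeated squaring, reducing mod 55 at every step), the values g(0), g(1), …, g(54) are: 0, 1, 28, 37, 14, 20, 46, 8, 7, 49, 10, 11, 23, 17, 4, 25, 31, 13, 52, 29, 5, 21, 33, 12, 39, 15, 36, 53, 2, 19, 40, 16, 43, 22, 34, 50, 26, 3, 42, 24, 30, 51, 38, 32, 44, 45, 6, 48, 47, 9, 35, 41, 18, 27, 54.
Every element of ℤ/55ℤ appears exactly once in this list, so g is a bijection, and in particular surjective.
Since g is surjective, we read off the preimage of 35 from the same table: g(50) = 35, so g⁻¹(35) = 50.

50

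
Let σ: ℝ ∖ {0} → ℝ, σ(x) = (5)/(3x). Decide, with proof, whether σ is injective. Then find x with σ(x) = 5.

Suppose σ(x_1) = σ(x_2). Cross-multiplying: (5)(3x_2) = (5)(3x_1).
Expanding both sides and cancelling the symmetric terms leaves −15·(x_1 − x_2) = 0. Since −15 ≠ 0, x_1 = x_2. So σ is injective.
Solving σ(x) = 5: cross-multiplying gives 5 = 5(3x), which rearranges to −15x = −5, so x = 1/3.

1/3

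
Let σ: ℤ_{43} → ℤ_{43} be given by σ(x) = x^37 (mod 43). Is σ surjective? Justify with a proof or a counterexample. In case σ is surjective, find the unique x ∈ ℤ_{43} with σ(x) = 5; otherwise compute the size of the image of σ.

Since 43 is prime, the nonzero elements of ℤ_{43} form a cyclic group of order 42.
As gcd(37, 42) = 1, raising to the 37th power is a bijection on this group: if a^37 ≡ b^37 then (ab^{−1})^37 = 1, and the only element of order dividing gcd(37, 42) = 1 is 1, so a = b.
With σ(0) = 0 this makes σ injective on all of ℤ_{43}, hence bijective (finite equal-size domain and codomain). In particular σ is surjective.
Since σ is surjective, we find the preimage of 5. The inverse of x ↦ x^37 on (ℤ_{43})^× is x ↦ x^25, because 37·25 = 925 = 22·42 + 1 ≡ 1 (mod 42) and x^{42} = 1 for x ≠ 0 (Fermat). So σ⁻¹(5) = 5^25 mod 43.
Repeated squaring mod 43: 5^1 ≡ 5, 5^2 ≡ 5² = 25, 5^4 ≡ 25² = 625 ≡ 23, 5^8 ≡ 23² = 529 ≡ 13, 5^16 ≡ 13² = 169 ≡ 40. Since 25 = 16 + 8 + 1, 5^25 ≡ 40·13·5: 40·13 = 520 ≡ 4, then 4·5 = 20. So 5^25 ≡ 20 (mod 43).
Hence σ⁻¹(5) = 20.

20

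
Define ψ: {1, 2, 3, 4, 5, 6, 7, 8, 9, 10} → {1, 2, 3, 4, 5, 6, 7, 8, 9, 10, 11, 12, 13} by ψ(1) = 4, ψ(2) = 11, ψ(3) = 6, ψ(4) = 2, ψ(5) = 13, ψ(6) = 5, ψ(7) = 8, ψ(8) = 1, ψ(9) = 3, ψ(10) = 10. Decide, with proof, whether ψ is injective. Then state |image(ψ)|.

10

The values ψ(1), …, ψ(10) are 4, 11, 6, 2, 13, 5, 8, 1, 3, 10 — all distinct.
So ψ(x_1) = ψ(x_2) only when x_1 = x_2, and ψ is injective.
The image of ψ is {1, 2, 3, 4, 5, 6, 8, 10, 11, 13}, which has 10 elements.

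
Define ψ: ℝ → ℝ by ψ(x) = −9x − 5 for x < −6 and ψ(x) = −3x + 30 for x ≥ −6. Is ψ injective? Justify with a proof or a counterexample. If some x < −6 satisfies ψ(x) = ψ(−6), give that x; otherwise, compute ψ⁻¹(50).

Both pieces are strictly decreasing (slopes −9 and −3), so each is injective on its own interval.
The left piece maps (−∞, −6) onto (49, ∞); the right piece maps [−6, ∞) onto (−∞, 48].
These images are disjoint, so no value is attained by both pieces. Therefore ψ is injective.
Because the two images are disjoint, no x < −6 has ψ(x) = ψ(−6), so we compute ψ⁻¹(50): 50 lies in (49, ∞), so solve −9x − 5 = 50: x = (50 + 5)/(−9) = −55/9.

-55/9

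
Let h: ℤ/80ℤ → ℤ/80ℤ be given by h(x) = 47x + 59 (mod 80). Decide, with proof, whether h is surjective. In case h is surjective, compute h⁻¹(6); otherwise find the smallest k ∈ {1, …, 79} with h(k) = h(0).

21

By definition, h is surjective if every y in the codomain equals h(x) for some x in the domain.
Since gcd(47, 80) = 1, 47 is invertible modulo 80. Euclid's algorithm: 80 = 1·47 + 33, 47 = 1·33 + 14, 33 = 2·14 + 5, 14 = 2·5 + 4, 5 = 1·4 + 1; back-substituting gives 1 = 63·47 − 37·80, so 47⁻¹ ≡ 63 (mod 80).
For any y ∈ ℤ/80ℤ, x = 63(y − 59) mod 80 satisfies h(x) = 47·63(y − 59) + 59 ≡ y (since 47·63 ≡ 1 mod 80). So every y has a preimage.
Hence h is surjective.
Since h is surjective, we find h⁻¹(6): we need 47x ≡ 6 − 59 ≡ 27 (mod 80). Using 47⁻¹ = 63: x ≡ 63·27 = 1701 = 21·80 + 21, so x = 21.
Check: h(21) = 47·21 + 59 = 1046 = 13·80 + 6 ≡ 6 (mod 80).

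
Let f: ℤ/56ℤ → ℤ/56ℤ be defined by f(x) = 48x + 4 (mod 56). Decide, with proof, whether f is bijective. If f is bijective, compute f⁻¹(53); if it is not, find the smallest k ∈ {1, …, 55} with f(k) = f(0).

7

We have gcd(48, 56) = 8 > 1. Taking u = 0 and v = 7: f(0) = 4 and f(7) = 48·7 + 4 = 340 ≡ 4 (mod 56).
So f(0) = f(7) while 0 ≠ 7, so f is not injective, hence not bijective.
Since f is not bijective, we find the least positive k with f(k) = f(0): this means 48k ≡ 0 (mod 56), i.e. 56 ∣ 48k. Since gcd(48, 56) = 8, dividing through by 8 this holds exactly when 7 ∣ 6k, and as gcd(6, 7) = 1, exactly when 7 ∣ k.
The smallest positive such k is 7.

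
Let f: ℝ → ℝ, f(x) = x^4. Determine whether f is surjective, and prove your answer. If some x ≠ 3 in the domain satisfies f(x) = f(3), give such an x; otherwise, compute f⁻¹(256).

Since 4 is even, x^4 ≥ 0 for all x ∈ ℝ, so −1 ∈ ℝ has no preimage. So f is not surjective.
For the follow-up, such an x exists: taking x = −3 ∈ ℝ gives f(−3) = 81 = f(3) with −3 ≠ 3.

-3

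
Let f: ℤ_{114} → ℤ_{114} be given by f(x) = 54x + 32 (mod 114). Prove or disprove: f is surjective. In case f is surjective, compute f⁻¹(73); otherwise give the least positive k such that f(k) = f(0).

Since gcd(54, 114) = 6, we have 54x ≡ 0 (mod 6) for all x, so f(x) ≡ 2 (mod 6).
But 0 ≢ 2 (mod 6), so 0 ∈ ℤ_{114} has no preimage. Therefore f is not surjective.
Since f is not surjective, we find the least positive k with f(k) = f(0): this means 54k ≡ 0 (mod 114), i.e. 114 ∣ 54k. Since gcd(54, 114) = 6, dividing through by 6 this holds exactly when 19 ∣ 9k, and as gcd(9, 19) = 1, exactly when 19 ∣ k.
The smallest positive such k is 19.

19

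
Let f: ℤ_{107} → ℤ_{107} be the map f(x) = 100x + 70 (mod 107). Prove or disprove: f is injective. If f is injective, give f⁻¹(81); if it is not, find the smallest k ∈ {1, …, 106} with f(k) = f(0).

Suppose f(s) = f(t) in ℤ_{107}. Then 100s + 70 ≡ 100t + 70 (mod 107), thus 100(s − t) ≡ 0 (mod 107).
Since gcd(100, 107) = 1, 100 is invertible modulo 107, therefore s − t ≡ 0 (mod 107), i.e. s = t.
Thus f is injective.
We now compute 100⁻¹ mod 107 explicitly. Euclid's algorithm: 107 = 1·100 + 7, 100 = 14·7 + 2, 7 = 3·2 + 1; back-substituting gives 1 = 61·100 − 57·107, so 100⁻¹ ≡ 61 (mod 107).
Since f is injective, we compute f⁻¹(81): solve 100x + 70 ≡ 81 (mod 107), i.e. 100x ≡ 11 (mod 107).
Multiplying by 100⁻¹ = 61 gives x ≡ 61·11 = 671 = 6·107 + 29 ≡ 29 (mod 107).
Check: f(29) = 100·29 + 70 = 2970 = 27·107 + 81 ≡ 81 (mod 107).

29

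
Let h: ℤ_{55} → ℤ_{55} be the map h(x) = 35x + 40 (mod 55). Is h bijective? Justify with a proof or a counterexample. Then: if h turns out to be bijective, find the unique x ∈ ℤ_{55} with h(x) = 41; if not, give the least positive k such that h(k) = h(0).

We have gcd(35, 55) = 5 > 1. Taking s = 0 and t = 11: h(0) = 40 and h(11) = 35·11 + 40 = 425 ≡ 40 (mod 55).
So h(0) = h(11) while 0 ≠ 11, so h is not injective, hence not bijective.
Since h is not bijective, we find the least positive k with h(k) = h(0): this means 35k ≡ 0 (mod 55), i.e. 55 ∣ 35k. Since gcd(35, 55) = 5, dividing through by 5 this holds exactly when 11 ∣ 7k, and as gcd(7, 11) = 1, exactly when 11 ∣ k.
The smallest positive such k is 11.

11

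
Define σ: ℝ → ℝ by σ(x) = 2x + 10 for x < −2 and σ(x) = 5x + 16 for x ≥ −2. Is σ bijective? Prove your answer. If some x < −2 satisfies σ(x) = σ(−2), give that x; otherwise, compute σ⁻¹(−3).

-13/2

Both pieces are strictly increasing (slopes 2 and 5), so each is injective on its own interval.
The left piece maps (−∞, −2) onto (−∞, 6); the right piece maps [−2, ∞) onto [6, ∞).
Since 6 = 6, the images partition ℝ: σ is injective and surjective, hence bijective.
Because the two images are disjoint, no x < −2 has σ(x) = σ(−2), so we compute σ⁻¹(−3): −3 lies in (−∞, 6), so solve 2x + 10 = −3: x = (−3 − 10)/2 = −13/2.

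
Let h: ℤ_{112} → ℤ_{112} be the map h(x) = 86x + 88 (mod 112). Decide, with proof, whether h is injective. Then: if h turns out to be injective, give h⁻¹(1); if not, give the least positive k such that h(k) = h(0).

We have gcd(86, 112) = 2 > 1. Taking a = 0 and b = 56: h(0) = 88 and h(56) = 86·56 + 88 = 4904 ≡ 88 (mod 112).
So h(0) = h(56) while 0 ≠ 56, hence h is not injective.
Since h is not injective, we find the least positive k with h(k) = h(0): this means 86k ≡ 0 (mod 112), i.e. 112 ∣ 86k. Since gcd(86, 112) = 2, dividing through by 2 this holds exactly when 56 ∣ 43k, and as gcd(43, 56) = 1, exactly when 56 ∣ k.
The smallest positive such k is 56.

56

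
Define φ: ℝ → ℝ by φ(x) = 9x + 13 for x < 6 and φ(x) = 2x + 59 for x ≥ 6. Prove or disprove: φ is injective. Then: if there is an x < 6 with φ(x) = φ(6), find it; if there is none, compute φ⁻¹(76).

Both pieces are strictly increasing (slopes 9 and 2), so each is injective on its own interval.
The left piece maps (−∞, 6) onto (−∞, 67); the right piece maps [6, ∞) onto [71, ∞).
These images are disjoint, so no value is attained by both pieces. So φ is injective.
Because the two images are disjoint, no x < 6 has φ(x) = φ(6), so we compute φ⁻¹(76): 76 lies in [71, ∞), so solve 2x + 59 = 76: x = (76 − 59)/2 = 17/2.

17/2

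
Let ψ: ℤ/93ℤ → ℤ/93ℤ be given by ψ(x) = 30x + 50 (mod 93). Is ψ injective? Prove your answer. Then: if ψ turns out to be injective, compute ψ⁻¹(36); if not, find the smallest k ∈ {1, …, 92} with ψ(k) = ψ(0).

We have gcd(30, 93) = 3 > 1. Taking x_1 = 0 and x_2 = 31: ψ(0) = 50 and ψ(31) = 30·31 + 50 = 980 ≡ 50 (mod 93).
So ψ(0) = ψ(31) while 0 ≠ 31, hence ψ is not injective.
Since ψ is not injective, we find the least positive k with ψ(k) = ψ(0): this means 30k ≡ 0 (mod 93), i.e. 93 ∣ 30k. Since gcd(30, 93) = 3, dividing through by 3 this holds exactly when 31 ∣ 10k, and as gcd(10, 31) = 1, exactly when 31 ∣ k.
The smallest positive such k is 31.

31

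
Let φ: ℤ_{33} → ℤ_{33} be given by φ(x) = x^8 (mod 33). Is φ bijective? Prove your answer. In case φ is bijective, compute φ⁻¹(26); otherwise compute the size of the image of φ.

12

φ(4): Repeated squaring mod 33: 4^1 ≡ 4, 4^2 ≡ 4² = 16, 4^4 ≡ 16² = 256 ≡ 25, 4^8 ≡ 25² = 625 ≡ 31. So 4^8 ≡ 31 (mod 33).
φ(7): Repeated squaring mod 33: 7^1 ≡ 7, 7^2 ≡ 7² = 49 ≡ 16, 7^4 ≡ 16² = 256 ≡ 25, 7^8 ≡ 25² = 625 ≡ 31. So 7^8 ≡ 31 (mod 33).
So φ(4) = φ(7) = 31 while 4 ≠ 7, therefore φ is not injective, hence not bijective.
Since φ is not bijective, we determine |image(φ)|. Computing x^8 mod 33 for each x (by repeated squaring, reducing mod 33 at every step), the values φ(0), φ(1), …, φ(32) are: 0, 1, 25, 27, 31, 4, 15, 31, 16, 3, 1, 22, 12, 25, 16, 9, 4, 4, 9, 16, 25, 12, 22, 1, 3, 16, 31, 15, 4, 31, 27, 25, 1.
The distinct values are {0, 1, 3, 4, 9, 12, 15, 16, 22, 25, 27, 31}; there are 12 of them.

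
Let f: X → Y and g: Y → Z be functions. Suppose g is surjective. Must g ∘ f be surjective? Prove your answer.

No. Take X = {1}, Y = Z = {1, 2, 3, 4}, f(1) = 1, and g = identity (surjective).
Then (g ∘ f)(1) = 1, and 4 ∈ Z has no preimage under g ∘ f, so g ∘ f is not surjective.

not surjective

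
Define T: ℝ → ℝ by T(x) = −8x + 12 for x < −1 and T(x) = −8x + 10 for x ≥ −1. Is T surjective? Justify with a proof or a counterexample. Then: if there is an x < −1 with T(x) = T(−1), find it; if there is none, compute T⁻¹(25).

-13/8

Both pieces are strictly decreasing (slopes −8 and −8), so each is injective on its own interval.
The left piece maps (−∞, −1) onto (20, ∞); the right piece maps [−1, ∞) onto (−∞, 18].
The union (20, ∞) ∪ (−∞, 18] omits the interval between 20 and 18; in particular 20 has no preimage. So T is not surjective.
Because the two images are disjoint, no x < −1 has T(x) = T(−1), so we compute T⁻¹(25): 25 lies in (20, ∞), so solve −8x + 12 = 25: x = (25 − 12)/(−8) = −13/8.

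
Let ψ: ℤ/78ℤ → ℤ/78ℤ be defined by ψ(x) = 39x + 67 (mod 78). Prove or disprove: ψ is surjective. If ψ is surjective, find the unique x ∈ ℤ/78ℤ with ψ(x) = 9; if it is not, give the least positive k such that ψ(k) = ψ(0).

2

Since gcd(39, 78) = 39, we have 39x ≡ 0 (mod 39) for all x, so ψ(x) ≡ 28 (mod 39).
But 0 ≢ 28 (mod 39), so 0 ∈ ℤ/78ℤ has no preimage. Therefore ψ is not surjective.
Since ψ is not surjective, we find the least positive k with ψ(k) = ψ(0): this means 39k ≡ 0 (mod 78), i.e. 78 ∣ 39k. Since gcd(39, 78) = 39, dividing through by 39 this holds exactly when 2 ∣ k.
The smallest positive such k is 2.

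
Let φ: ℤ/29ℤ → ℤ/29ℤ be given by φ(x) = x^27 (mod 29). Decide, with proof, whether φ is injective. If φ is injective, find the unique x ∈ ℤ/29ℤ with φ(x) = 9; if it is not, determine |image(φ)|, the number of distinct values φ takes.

13

Since 29 is prime, the nonzero elements of ℤ/29ℤ form a cyclic group of order 28.
As gcd(27, 28) = 1, raising to the 27th power is a bijection on this group: if x_1^27 ≡ x_2^27 then (x_1x_2^{−1})^27 = 1, and the only element of order dividing gcd(27, 28) = 1 is 1, so x_1 = x_2.
With φ(0) = 0 this makes φ injective on all of ℤ/29ℤ, hence bijective (finite equal-size domain and codomain). In particular φ is injective.
Since φ is injective, we find the preimage of 9. The inverse of x ↦ x^27 on (ℤ/29ℤ)^× is x ↦ x^27, because 27·27 = 729 = 26·28 + 1 ≡ 1 (mod 28) and x^{28} = 1 for x ≠ 0 (Fermat). So φ⁻¹(9) = 9^27 mod 29.
Repeated squaring mod 29: 9^1 ≡ 9, 9^2 ≡ 9² = 81 ≡ 23, 9^4 ≡ 23² = 529 ≡ 7, 9^8 ≡ 7² = 49 ≡ 20, 9^16 ≡ 20² = 400 ≡ 23. Since 27 = 16 + 8 + 2 + 1, 9^27 ≡ 23·20·23·9: 23·20 = 460 ≡ 25, then 25·23 = 575 ≡ 24, then 24·9 = 216 ≡ 13. So 9^27 ≡ 13 (mod 29).
Hence φ⁻¹(9) = 13.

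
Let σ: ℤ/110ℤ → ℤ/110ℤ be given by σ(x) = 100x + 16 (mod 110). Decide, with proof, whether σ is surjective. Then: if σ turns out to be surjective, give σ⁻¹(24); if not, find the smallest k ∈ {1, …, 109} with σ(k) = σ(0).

Since gcd(100, 110) = 10, we have 100x ≡ 0 (mod 10) for all x, so σ(x) ≡ 6 (mod 10).
But 0 ≢ 6 (mod 10), so 0 ∈ ℤ/110ℤ has no preimage. Therefore σ is not surjective.
Since σ is not surjective, we find the least positive k with σ(k) = σ(0): this means 100k ≡ 0 (mod 110), i.e. 110 ∣ 100k. Since gcd(100, 110) = 10, dividing through by 10 this holds exactly when 11 ∣ 10k, and as gcd(10, 11) = 1, exactly when 11 ∣ k.
The smallest positive such k is 11.

11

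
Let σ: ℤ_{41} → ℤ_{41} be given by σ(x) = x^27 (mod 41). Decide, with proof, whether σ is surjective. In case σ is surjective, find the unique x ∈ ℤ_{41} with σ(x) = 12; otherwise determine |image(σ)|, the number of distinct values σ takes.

6

Since 41 is prime, the nonzero elements of ℤ_{41} form a cyclic group of order 40.
As gcd(27, 40) = 1, raising to the 27th power is a bijection on this group: if u^27 ≡ v^27 then (uv^{−1})^27 = 1, and the only element of order dividing gcd(27, 40) = 1 is 1, so u = v.
With σ(0) = 0 this makes σ injective on all of ℤ_{41}, hence bijective (finite equal-size domain and codomain). In particular σ is surjective.
Since σ is surjective, we find the preimage of 12. The inverse of x ↦ x^27 on (ℤ_{41})^× is x ↦ x^3, because 27·3 = 81 = 2·40 + 1 ≡ 1 (mod 40) and x^{40} = 1 for x ≠ 0 (Fermat). So σ⁻¹(12) = 12^3 mod 41.
Repeated squaring mod 41: 12^1 ≡ 12, 12^2 ≡ 12² = 144 ≡ 21. Since 3 = 2 + 1, 12^3 ≡ 21·12: 21·12 = 252 ≡ 6. So 12^3 ≡ 6 (mod 41).
Hence σ⁻¹(12) = 6.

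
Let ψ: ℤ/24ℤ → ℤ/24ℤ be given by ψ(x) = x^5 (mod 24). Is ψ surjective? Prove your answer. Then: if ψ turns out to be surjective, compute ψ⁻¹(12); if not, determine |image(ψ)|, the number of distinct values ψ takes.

15

ψ(0) = 0^5 = 0.
ψ(6): Repeated squaring mod 24: 6^1 ≡ 6, 6^2 ≡ 6² = 36 ≡ 12, 6^4 ≡ 12² = 144 ≡ 0. Since 5 = 4 + 1, 6^5 ≡ 0·6: 0·6 = 0. So 6^5 ≡ 0 (mod 24).
So ψ(0) = ψ(6) = 0 while 0 ≠ 6, hence ψ is not injective.
A non-injective map from the 24-element set ℤ/24ℤ to itself takes at most 23 distinct values, so it cannot be surjective. So ψ is not surjective.
Since ψ is not surjective, we determine |image(ψ)|. Computing x^5 mod 24 for each x (by repeated squaring, reducing mod 24 at every step), the values ψ(0), ψ(1), …, ψ(23) are: 0, 1, 8, 3, 16, 5, 0, 7, 8, 9, 16, 11, 0, 13, 8, 15, 16, 17, 0, 19, 8, 21, 16, 23.
The distinct values are {0, 1, 3, 5, 7, 8, 9, 11, 13, 15, 16, 17, 19, 21, 23}; there are 15 of them.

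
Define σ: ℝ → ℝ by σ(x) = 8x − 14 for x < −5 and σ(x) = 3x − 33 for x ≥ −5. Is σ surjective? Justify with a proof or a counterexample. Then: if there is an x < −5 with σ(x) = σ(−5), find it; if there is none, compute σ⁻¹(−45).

Both pieces are strictly increasing (slopes 8 and 3), so each is injective on its own interval.
The left piece maps (−∞, −5) onto (−∞, −54); the right piece maps [−5, ∞) onto [−48, ∞).
The union (−∞, −54) ∪ [−48, ∞) omits the interval between −54 and −48; in particular −54 has no preimage. So σ is not surjective.
Because the two images are disjoint, no x < −5 has σ(x) = σ(−5), so we compute σ⁻¹(−45): −45 lies in [−48, ∞), so solve 3x − 33 = −45: x = (−45 + 33)/3 = −4.

-4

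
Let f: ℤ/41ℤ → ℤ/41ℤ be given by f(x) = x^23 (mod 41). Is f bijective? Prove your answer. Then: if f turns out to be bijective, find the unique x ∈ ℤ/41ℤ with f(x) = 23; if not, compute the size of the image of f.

Since 41 is prime, the nonzero elements of ℤ/41ℤ form a cyclic group of order 40.
As gcd(23, 40) = 1, raising to the 23rd power is a bijection on this group: if a^23 ≡ b^23 then (ab^{−1})^23 = 1, and the only element of order dividing gcd(23, 40) = 1 is 1, so a = b.
With f(0) = 0 this makes f injective on all of ℤ/41ℤ, hence bijective (finite equal-size domain and codomain). In particular f is bijective.
Since f is bijective, we find the preimage of 23. The inverse of x ↦ x^23 on (ℤ/41ℤ)^× is x ↦ x^7, because 23·7 = 161 = 4·40 + 1 ≡ 1 (mod 40) and x^{40} = 1 for x ≠ 0 (Fermat). So f⁻¹(23) = 23^7 mod 41.
Repeated squaring mod 41: 23^1 ≡ 23, 23^2 ≡ 23² = 529 ≡ 37, 23^4 ≡ 37² = 1369 ≡ 16. Since 7 = 4 + 2 + 1, 23^7 ≡ 16·37·23: 16·37 = 592 ≡ 18, then 18·23 = 414 ≡ 4. So 23^7 ≡ 4 (mod 41).
Hence f⁻¹(23) = 4.

4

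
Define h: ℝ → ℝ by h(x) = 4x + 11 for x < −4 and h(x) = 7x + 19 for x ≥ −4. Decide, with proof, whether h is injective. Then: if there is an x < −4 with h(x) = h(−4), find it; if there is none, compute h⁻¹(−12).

Both pieces are strictly increasing (slopes 4 and 7), so each is injective on its own interval.
The left piece maps (−∞, −4) onto (−∞, −5); the right piece maps [−4, ∞) onto [−9, ∞).
These images overlap. In particular h(−4) = −9 (right piece), and solving 4x + 11 = −9 on the left piece gives x = −5 < −4.
So h(−5) = h(−4) with −5 ≠ −4, and h is not injective. This x = −5 is the requested value below −4.

-5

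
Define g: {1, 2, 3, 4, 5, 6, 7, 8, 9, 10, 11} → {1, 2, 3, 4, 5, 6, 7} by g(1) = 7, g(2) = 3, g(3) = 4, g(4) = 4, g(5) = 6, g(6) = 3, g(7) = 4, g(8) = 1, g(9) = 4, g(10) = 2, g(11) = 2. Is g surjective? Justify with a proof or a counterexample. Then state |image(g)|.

6

No element maps to 5, so g is not surjective.
The image of g is {1, 2, 3, 4, 6, 7}, which has 6 elements.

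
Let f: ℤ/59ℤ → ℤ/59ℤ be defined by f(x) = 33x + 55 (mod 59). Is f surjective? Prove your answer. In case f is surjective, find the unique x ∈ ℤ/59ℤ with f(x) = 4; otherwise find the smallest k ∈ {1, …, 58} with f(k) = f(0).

36

Since gcd(33, 59) = 1, 33 is invertible modulo 59. Euclid's algorithm: 59 = 1·33 + 26, 33 = 1·26 + 7, 26 = 3·7 + 5, 7 = 1·5 + 2, 5 = 2·2 + 1; back-substituting gives 1 = 34·33 − 19·59, so 33⁻¹ ≡ 34 (mod 59).
Then y ↦ 34(y − 55) is a two-sided inverse to f, so every y ∈ ℤ/59ℤ has a preimage.
Therefore f is surjective.
Since f is surjective, we find f⁻¹(4): we need 33x ≡ 4 − 55 ≡ 8 (mod 59). Using 33⁻¹ = 34: x ≡ 34·8 = 272 = 4·59 + 36, so x = 36.
Check: f(36) = 33·36 + 55 = 1243 = 21·59 + 4 ≡ 4 (mod 59).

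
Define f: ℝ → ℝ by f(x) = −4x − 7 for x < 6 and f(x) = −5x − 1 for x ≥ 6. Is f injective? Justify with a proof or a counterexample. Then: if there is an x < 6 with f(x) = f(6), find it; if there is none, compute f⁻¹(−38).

Both pieces are strictly decreasing (slopes −4 and −5), so each is injective on its own interval.
The left piece maps (−∞, 6) onto (−31, ∞); the right piece maps [6, ∞) onto (−∞, −31].
These images are disjoint, so no value is attained by both pieces. Therefore f is injective.
Because the two images are disjoint, no x < 6 has f(x) = f(6), so we compute f⁻¹(−38): −38 lies in (−∞, −31], so solve −5x − 1 = −38: x = (−38 + 1)/(−5) = 37/5.

37/5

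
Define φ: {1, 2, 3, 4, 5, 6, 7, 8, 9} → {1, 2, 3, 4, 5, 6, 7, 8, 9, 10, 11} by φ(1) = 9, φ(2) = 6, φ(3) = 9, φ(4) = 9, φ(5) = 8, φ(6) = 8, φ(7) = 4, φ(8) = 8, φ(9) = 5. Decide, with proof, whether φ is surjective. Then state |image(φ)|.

5

No element maps to 1, so φ is not surjective.
The image of φ is {4, 5, 6, 8, 9}, which has 5 elements.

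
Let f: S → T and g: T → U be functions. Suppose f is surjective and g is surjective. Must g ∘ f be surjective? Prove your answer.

Let c ∈ U. Since g is surjective, there is b ∈ T with g(b) = c. Since f is surjective, there is a ∈ S with f(a) = b.
Then (g ∘ f)(a) = g(b) = c. So g ∘ f is surjective.

surjective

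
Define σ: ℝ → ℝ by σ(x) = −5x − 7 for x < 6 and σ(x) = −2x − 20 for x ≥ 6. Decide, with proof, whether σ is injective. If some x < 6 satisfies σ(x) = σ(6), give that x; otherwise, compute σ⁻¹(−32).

Both pieces are strictly decreasing (slopes −5 and −2), so each is injective on its own interval.
The left piece maps (−∞, 6) onto (−37, ∞); the right piece maps [6, ∞) onto (−∞, −32].
These images overlap. In particular σ(6) = −32 (right piece), and solving −5x − 7 = −32 on the left piece gives x = 5 < 6.
So σ(5) = σ(6) with 5 ≠ 6, and σ is not injective. This x = 5 is the requested value below 6.

5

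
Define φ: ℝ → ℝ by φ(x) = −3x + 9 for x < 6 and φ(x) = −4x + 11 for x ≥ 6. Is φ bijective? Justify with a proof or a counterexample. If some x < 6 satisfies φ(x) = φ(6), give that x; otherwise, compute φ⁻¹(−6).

5

Both pieces are strictly decreasing (slopes −3 and −4), so each is injective on its own interval.
The left piece maps (−∞, 6) onto (−9, ∞); the right piece maps [6, ∞) onto (−∞, −13].
The images leave a gap (−9 has no preimage), so φ is not surjective, hence not bijective.
Because the two images are disjoint, no x < 6 has φ(x) = φ(6), so we compute φ⁻¹(−6): −6 lies in (−9, ∞), so solve −3x + 9 = −6: x = (−6 − 9)/(−3) = 5.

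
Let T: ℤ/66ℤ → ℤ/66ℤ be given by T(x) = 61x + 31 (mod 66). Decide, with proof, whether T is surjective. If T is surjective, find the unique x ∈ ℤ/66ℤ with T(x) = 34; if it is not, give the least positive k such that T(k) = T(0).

Since gcd(61, 66) = 1, 61 is invertible modulo 66. Euclid's algorithm: 66 = 1·61 + 5, 61 = 12·5 + 1; back-substituting gives 1 = 13·61 − 12·66, so 61⁻¹ ≡ 13 (mod 66).
For any y ∈ ℤ/66ℤ, x = 13(y − 31) mod 66 satisfies T(x) = 61·13(y − 31) + 31 ≡ y (since 61·13 ≡ 1 mod 66). So every y has a preimage.
So T is surjective.
Since T is surjective, we find T⁻¹(34): we need 61x ≡ 34 − 31 ≡ 3 (mod 66). Using 61⁻¹ = 13: x ≡ 13·3 = 39, so x = 39.
Check: T(39) = 61·39 + 31 = 2410 = 36·66 + 34 ≡ 34 (mod 66).

39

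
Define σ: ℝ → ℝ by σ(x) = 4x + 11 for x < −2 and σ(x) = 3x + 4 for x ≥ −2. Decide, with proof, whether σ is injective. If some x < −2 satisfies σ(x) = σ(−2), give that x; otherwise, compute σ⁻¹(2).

Both pieces are strictly increasing (slopes 4 and 3), so each is injective on its own interval.
The left piece maps (−∞, −2) onto (−∞, 3); the right piece maps [−2, ∞) onto [−2, ∞).
These images overlap. In particular σ(−2) = −2 (right piece), and solving 4x + 11 = −2 on the left piece gives x = −13/4 < −2.
So σ(−13/4) = σ(−2) with −13/4 ≠ −2, and σ is not injective. This x = −13/4 is the requested value below −2.

-13/4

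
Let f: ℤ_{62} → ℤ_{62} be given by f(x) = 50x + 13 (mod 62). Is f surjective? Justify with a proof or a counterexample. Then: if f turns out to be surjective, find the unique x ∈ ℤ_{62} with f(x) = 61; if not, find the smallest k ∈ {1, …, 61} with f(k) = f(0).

31

Since gcd(50, 62) = 2, we have 50x ≡ 0 (mod 2) for all x, so f(x) ≡ 1 (mod 2).
But 0 ≢ 1 (mod 2), so 0 ∈ ℤ_{62} has no preimage. Thus f is not surjective.
Since f is not surjective, we find the least positive k with f(k) = f(0): this means 50k ≡ 0 (mod 62), i.e. 62 ∣ 50k. Since gcd(50, 62) = 2, dividing through by 2 this holds exactly when 31 ∣ 25k, and as gcd(25, 31) = 1, exactly when 31 ∣ k.
The smallest positive such k is 31.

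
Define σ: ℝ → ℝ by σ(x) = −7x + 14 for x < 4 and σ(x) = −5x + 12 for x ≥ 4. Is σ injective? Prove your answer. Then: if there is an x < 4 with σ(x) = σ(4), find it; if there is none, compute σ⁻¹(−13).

22/7

Both pieces are strictly decreasing (slopes −7 and −5), so each is injective on its own interval.
The left piece maps (−∞, 4) onto (−14, ∞); the right piece maps [4, ∞) onto (−∞, −8].
These images overlap. In particular σ(4) = −8 (right piece), and solving −7x + 14 = −8 on the left piece gives x = 22/7 < 4.
So σ(22/7) = σ(4) with 22/7 ≠ 4, and σ is not injective. This x = 22/7 is the requested value below 4.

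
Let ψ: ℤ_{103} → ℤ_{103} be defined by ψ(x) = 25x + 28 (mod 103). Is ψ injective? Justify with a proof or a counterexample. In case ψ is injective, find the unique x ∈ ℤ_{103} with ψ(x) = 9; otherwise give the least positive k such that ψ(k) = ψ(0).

94

If ψ(x_1) = ψ(x_2), then 25x_1 ≡ 25x_2 (mod 103). Because gcd(25, 103) = 1, we may cancel 25 to get x_1 ≡ x_2 (mod 103).
Therefore ψ is injective.
We now compute 25⁻¹ mod 103 explicitly. Euclid's algorithm: 103 = 4·25 + 3, 25 = 8·3 + 1; back-substituting gives 1 = 33·25 − 8·103, so 25⁻¹ ≡ 33 (mod 103).
Since ψ is injective, we find ψ⁻¹(9): we need 25x ≡ 9 − 28 ≡ 84 (mod 103). Using 25⁻¹ = 33: x ≡ 33·84 = 2772 = 26·103 + 94, so x = 94.
Check: ψ(94) = 25·94 + 28 = 2378 = 23·103 + 9 ≡ 9 (mod 103).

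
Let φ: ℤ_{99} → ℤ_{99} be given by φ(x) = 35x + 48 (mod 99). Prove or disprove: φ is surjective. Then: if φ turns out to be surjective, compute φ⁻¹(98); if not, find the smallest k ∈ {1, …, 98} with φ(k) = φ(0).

Since gcd(35, 99) = 1, 35 is invertible modulo 99. Euclid's algorithm: 99 = 2·35 + 29, 35 = 1·29 + 6, 29 = 4·6 + 5, 6 = 1·5 + 1; back-substituting gives 1 = 17·35 − 6·99, so 35⁻¹ ≡ 17 (mod 99).
Then y ↦ 17(y − 48) is a two-sided inverse to φ, so every y ∈ ℤ_{99} has a preimage.
Hence φ is surjective.
Since φ is surjective, we compute φ⁻¹(98): solve 35x + 48 ≡ 98 (mod 99), i.e. 35x ≡ 50 (mod 99).
Multiplying by 35⁻¹ = 17 gives x ≡ 17·50 = 850 = 8·99 + 58 ≡ 58 (mod 99).
Check: φ(58) = 35·58 + 48 = 2078 = 20·99 + 98 ≡ 98 (mod 99).

58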